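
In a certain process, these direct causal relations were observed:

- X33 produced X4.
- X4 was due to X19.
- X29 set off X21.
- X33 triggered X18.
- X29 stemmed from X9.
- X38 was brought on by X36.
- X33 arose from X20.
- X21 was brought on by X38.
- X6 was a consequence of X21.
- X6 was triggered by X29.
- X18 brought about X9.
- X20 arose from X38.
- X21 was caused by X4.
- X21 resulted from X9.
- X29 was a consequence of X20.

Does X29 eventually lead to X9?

X29 leads to X21, X6; X9 is not among them.

No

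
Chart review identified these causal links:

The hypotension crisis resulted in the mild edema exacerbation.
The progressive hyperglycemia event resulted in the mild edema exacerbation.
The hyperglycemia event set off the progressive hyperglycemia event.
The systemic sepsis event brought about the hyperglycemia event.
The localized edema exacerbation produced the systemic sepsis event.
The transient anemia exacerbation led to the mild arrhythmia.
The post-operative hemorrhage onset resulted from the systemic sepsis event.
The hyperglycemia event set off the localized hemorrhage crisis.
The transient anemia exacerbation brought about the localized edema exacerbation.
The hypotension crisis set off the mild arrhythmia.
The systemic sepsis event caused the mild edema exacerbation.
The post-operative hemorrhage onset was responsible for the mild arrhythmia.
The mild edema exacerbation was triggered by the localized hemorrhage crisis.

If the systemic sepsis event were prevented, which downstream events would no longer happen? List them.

the hyperglycemia event, the localized hemorrhage crisis, the post-operative hemorrhage onset, the progressive hyperglycemia event

Downstream of the systemic sepsis event: the post-operative hemorrhage onset, the hyperglycemia event, the localized hemorrhage crisis, the mild arrhythmia, the progressive hyperglycemia event, the mild edema exacerbation.
Of those, still caused via another path: the mild arrhythmia, the mild edema exacerbation.
The remainder have no surviving cause.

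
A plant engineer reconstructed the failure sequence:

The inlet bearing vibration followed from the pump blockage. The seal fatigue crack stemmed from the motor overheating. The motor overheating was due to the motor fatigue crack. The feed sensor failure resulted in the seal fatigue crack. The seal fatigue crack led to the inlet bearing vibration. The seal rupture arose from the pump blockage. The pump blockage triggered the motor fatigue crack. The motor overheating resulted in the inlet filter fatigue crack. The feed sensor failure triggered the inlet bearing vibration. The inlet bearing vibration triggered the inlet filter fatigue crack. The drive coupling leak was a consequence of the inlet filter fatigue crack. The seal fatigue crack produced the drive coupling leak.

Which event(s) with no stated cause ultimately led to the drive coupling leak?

the feed sensor failure, the pump blockage

Tracing upstream from the drive coupling leak: the drive coupling leak ← the seal fatigue crack ← the feed sensor failure.
A separate upstream branch: the drive coupling leak ← the inlet filter fatigue crack ← the inlet bearing vibration ← the pump blockage.
Each of those chain origins has no stated cause.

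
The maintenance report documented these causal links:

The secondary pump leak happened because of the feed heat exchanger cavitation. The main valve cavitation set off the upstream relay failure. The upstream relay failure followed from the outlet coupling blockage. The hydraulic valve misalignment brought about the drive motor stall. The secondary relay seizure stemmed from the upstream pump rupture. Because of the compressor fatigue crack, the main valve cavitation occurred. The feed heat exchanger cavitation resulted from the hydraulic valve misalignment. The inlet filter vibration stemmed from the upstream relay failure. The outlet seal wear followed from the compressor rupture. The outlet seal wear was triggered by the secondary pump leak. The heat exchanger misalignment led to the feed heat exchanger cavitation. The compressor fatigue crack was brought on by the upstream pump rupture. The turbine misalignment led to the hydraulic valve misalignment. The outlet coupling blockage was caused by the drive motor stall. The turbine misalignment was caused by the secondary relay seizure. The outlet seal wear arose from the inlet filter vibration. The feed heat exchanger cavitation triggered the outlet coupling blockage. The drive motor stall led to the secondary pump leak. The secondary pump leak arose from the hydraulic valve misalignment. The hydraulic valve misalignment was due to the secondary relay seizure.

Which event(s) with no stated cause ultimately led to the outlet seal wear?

the compressor rupture, the heat exchanger misalignment, the upstream pump rupture

Tracing upstream from the outlet seal wear: the outlet seal wear ← the secondary pump leak ← the hydraulic valve misalignment ← the secondary relay seizure ← the upstream pump rupture.
A separate upstream branch: the outlet seal wear ← the secondary pump leak ← the feed heat exchanger cavitation ← the heat exchanger misalignment.
A separate upstream branch: the outlet seal wear ← the compressor rupture.
Each of those chain origins has no stated cause.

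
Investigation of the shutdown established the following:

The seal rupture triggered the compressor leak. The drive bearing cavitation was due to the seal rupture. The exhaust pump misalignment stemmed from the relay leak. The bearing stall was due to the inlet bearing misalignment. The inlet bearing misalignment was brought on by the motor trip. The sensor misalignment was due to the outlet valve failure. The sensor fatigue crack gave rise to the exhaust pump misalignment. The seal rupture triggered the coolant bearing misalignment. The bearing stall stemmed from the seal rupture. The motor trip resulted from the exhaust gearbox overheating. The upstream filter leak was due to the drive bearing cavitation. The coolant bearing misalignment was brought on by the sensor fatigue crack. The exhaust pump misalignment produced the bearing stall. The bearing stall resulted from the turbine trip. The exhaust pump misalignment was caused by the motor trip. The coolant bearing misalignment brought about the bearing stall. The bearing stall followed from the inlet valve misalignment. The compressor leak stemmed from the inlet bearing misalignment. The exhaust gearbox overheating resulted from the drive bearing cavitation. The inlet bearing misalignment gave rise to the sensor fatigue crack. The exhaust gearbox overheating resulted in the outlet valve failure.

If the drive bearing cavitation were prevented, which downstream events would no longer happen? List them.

Downstream of the drive bearing cavitation: the upstream filter leak, the exhaust gearbox overheating, the motor trip, the inlet bearing misalignment, the sensor fatigue crack, the coolant bearing misalignment, the outlet valve failure, the compressor leak, the sensor misalignment, the exhaust pump misalignment, the bearing stall.
Of those, still caused via another path: the coolant bearing misalignment, the compressor leak, the exhaust pump misalignment, the bearing stall.
The remainder have no surviving cause.

the exhaust gearbox overheating, the inlet bearing misalignment, the motor trip, the outlet valve failure, the sensor fatigue crack, the sensor misalignment, the upstream filter leak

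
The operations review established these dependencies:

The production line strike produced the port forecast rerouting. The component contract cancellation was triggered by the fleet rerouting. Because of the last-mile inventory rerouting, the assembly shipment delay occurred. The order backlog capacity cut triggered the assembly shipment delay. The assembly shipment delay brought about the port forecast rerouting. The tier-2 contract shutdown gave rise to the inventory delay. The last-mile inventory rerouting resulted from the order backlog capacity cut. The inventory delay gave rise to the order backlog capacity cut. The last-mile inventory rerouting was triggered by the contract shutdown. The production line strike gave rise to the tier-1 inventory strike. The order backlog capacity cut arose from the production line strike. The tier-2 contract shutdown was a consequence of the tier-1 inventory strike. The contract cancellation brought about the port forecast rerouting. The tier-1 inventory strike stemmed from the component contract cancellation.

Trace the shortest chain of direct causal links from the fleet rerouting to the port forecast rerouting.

the fleet rerouting → the component contract cancellation
the component contract cancellation → the tier-1 inventory strike
the tier-1 inventory strike → the tier-2 contract shutdown
the tier-2 contract shutdown → the inventory delay
the inventory delay → the order backlog capacity cut
the order backlog capacity cut → the assembly shipment delay
the assembly shipment delay → the port forecast rerouting
Length: 7 steps.

the fleet rerouting → the component contract cancellation → the tier-1 inventory strike → the tier-2 contract shutdown → the inventory delay → the order backlog capacity cut → the assembly shipment delay → the port forecast rerouting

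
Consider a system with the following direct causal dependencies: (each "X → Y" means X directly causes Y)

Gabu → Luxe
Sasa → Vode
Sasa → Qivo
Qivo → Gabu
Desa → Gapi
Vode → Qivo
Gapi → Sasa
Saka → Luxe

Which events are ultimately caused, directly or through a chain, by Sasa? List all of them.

Gabu, Luxe, Qivo, Vode

Direct effects: Vode, Qivo.
2 steps out: Gabu.
3 steps out: Luxe.
Not reachable from it: Desa, Gapi, Saka.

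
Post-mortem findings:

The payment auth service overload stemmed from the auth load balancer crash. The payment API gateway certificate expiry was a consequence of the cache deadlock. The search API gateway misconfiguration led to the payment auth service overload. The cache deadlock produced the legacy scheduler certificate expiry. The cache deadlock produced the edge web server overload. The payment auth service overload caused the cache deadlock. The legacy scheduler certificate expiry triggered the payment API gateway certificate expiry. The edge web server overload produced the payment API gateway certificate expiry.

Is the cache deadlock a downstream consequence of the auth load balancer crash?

There is a causal chain: the auth load balancer crash → the payment auth service overload → the cache deadlock.

Yes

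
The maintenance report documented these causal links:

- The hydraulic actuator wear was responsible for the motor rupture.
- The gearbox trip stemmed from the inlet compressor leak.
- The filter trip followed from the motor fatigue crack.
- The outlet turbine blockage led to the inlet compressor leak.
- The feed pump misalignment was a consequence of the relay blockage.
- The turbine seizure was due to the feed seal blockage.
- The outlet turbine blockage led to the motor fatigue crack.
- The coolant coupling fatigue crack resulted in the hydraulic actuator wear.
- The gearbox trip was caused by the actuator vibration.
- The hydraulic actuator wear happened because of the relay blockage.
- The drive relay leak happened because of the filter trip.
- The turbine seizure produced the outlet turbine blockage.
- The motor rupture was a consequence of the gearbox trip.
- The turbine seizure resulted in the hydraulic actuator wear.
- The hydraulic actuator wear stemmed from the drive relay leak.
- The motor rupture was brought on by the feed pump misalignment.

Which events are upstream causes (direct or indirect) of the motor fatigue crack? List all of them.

Immediate cause of the motor fatigue crack: the outlet turbine blockage.
Further upstream: the feed seal blockage, the turbine seizure.

the feed seal blockage, the outlet turbine blockage, the turbine seizure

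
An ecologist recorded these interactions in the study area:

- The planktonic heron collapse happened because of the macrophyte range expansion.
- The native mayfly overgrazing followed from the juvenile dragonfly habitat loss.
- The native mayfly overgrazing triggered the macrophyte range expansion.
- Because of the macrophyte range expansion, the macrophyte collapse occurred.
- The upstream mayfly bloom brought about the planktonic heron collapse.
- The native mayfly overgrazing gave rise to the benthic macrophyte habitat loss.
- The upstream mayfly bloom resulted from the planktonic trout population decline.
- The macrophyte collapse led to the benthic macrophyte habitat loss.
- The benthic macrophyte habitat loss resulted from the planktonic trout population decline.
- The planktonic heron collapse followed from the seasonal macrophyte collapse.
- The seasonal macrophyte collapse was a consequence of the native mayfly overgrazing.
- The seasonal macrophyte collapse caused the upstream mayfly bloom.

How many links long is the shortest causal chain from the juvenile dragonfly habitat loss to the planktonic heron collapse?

Shortest chain: the juvenile dragonfly habitat loss → the native mayfly overgrazing → the macrophyte range expansion → the planktonic heron collapse.

3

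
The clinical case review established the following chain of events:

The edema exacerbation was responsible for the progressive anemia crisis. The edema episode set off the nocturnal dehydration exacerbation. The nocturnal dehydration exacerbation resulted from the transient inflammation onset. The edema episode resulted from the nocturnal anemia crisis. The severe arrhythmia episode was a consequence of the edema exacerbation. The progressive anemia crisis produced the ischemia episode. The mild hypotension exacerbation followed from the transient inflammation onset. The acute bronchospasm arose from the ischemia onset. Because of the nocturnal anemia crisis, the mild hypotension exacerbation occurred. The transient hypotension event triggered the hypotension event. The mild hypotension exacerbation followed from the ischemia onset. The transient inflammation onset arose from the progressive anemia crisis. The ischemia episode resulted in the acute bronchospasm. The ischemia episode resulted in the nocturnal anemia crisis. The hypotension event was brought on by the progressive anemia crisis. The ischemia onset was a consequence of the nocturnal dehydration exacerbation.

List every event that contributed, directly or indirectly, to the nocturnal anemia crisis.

the edema exacerbation, the ischemia episode, the progressive anemia crisis

Immediate cause of the nocturnal anemia crisis: the ischemia episode.
Further upstream: the edema exacerbation, the progressive anemia crisis.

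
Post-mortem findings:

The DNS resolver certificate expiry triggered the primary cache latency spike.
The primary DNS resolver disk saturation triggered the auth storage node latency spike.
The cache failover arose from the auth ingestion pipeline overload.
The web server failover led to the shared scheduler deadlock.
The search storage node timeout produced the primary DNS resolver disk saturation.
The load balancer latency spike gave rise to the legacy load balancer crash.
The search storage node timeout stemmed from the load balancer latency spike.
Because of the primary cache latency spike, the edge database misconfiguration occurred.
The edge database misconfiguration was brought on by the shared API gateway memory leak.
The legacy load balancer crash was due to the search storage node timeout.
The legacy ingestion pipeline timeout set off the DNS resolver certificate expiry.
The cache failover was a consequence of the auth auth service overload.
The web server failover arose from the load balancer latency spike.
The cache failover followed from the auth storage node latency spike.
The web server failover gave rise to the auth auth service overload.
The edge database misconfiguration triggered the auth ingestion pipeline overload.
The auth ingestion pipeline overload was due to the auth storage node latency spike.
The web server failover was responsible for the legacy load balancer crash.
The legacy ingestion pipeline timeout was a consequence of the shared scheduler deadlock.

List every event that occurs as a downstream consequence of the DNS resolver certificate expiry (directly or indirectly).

Direct effects: the primary cache latency spike.
2 steps out: the edge database misconfiguration.
3 steps out: the auth ingestion pipeline overload.
4 steps out: the cache failover.
Not reachable from it: the load balancer latency spike, the web server failover, the shared scheduler deadlock, the legacy ingestion pipeline timeout, the search storage node timeout, the auth auth service overload, the legacy load balancer crash, the primary DNS resolver disk saturation, the auth storage node latency spike, the shared API gateway memory leak.

the auth ingestion pipeline overload, the cache failover, the edge database misconfiguration, the primary cache latency spike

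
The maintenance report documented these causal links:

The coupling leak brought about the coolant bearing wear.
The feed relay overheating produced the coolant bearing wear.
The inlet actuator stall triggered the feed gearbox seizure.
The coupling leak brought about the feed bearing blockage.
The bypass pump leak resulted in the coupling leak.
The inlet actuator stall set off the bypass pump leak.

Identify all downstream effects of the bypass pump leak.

Direct effects: the coupling leak.
2 steps out: the feed bearing blockage, the coolant bearing wear.
Not reachable from it: the inlet actuator stall, the feed gearbox seizure, the feed relay overheating.

the coolant bearing wear, the coupling leak, the feed bearing blockage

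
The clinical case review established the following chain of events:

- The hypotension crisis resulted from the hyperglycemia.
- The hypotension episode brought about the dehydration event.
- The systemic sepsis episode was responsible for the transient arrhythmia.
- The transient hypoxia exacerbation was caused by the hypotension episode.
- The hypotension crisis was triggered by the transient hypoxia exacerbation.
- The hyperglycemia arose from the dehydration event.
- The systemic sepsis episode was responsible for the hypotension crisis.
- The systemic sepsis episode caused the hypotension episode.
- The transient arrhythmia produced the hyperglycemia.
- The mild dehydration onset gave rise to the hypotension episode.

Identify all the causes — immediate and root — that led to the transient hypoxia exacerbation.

the hypotension episode, the mild dehydration onset, the systemic sepsis episode

Immediate cause of the transient hypoxia exacerbation: the hypotension episode.
Further upstream: the systemic sepsis episode, the mild dehydration onset.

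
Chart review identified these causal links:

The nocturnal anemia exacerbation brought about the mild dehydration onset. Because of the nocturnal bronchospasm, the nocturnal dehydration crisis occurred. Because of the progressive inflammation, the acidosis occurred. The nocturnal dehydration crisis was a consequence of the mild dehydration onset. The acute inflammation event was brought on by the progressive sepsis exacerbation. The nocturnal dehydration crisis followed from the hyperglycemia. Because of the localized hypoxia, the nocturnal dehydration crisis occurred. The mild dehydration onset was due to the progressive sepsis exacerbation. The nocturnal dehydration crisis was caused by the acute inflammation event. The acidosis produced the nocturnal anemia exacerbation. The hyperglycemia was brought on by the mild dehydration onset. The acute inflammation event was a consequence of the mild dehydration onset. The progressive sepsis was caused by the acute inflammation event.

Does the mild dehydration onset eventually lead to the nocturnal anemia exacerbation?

No

The mild dehydration onset leads to the acute inflammation event, the hyperglycemia, the nocturnal dehydration crisis, the progressive sepsis; the nocturnal anemia exacerbation is not among them.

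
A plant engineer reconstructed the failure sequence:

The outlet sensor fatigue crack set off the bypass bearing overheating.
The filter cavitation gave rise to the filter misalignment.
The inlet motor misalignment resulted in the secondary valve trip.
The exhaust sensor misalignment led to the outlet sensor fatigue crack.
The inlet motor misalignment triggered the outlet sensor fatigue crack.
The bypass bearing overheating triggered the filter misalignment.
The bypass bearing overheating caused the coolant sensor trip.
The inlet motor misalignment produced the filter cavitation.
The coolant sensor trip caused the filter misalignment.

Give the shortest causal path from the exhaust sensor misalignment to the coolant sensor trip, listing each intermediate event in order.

the exhaust sensor misalignment → the outlet sensor fatigue crack → the bypass bearing overheating → the coolant sensor trip

the exhaust sensor misalignment → the outlet sensor fatigue crack
the outlet sensor fatigue crack → the bypass bearing overheating
the bypass bearing overheating → the coolant sensor trip
Length: 3 steps.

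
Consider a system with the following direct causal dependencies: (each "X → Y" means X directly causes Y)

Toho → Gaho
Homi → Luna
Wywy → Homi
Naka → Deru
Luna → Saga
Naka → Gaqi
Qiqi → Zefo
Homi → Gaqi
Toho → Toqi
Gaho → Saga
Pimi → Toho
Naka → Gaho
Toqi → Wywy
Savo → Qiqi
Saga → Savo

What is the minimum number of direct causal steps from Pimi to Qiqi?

Shortest chain: Pimi → Toho → Gaho → Saga → Savo → Qiqi.

5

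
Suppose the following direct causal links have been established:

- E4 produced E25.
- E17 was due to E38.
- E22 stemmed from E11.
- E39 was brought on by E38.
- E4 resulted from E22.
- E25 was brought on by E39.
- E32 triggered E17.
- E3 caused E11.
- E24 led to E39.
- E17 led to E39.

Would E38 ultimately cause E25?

There is a causal chain: E38 → E39 → E25.

Yes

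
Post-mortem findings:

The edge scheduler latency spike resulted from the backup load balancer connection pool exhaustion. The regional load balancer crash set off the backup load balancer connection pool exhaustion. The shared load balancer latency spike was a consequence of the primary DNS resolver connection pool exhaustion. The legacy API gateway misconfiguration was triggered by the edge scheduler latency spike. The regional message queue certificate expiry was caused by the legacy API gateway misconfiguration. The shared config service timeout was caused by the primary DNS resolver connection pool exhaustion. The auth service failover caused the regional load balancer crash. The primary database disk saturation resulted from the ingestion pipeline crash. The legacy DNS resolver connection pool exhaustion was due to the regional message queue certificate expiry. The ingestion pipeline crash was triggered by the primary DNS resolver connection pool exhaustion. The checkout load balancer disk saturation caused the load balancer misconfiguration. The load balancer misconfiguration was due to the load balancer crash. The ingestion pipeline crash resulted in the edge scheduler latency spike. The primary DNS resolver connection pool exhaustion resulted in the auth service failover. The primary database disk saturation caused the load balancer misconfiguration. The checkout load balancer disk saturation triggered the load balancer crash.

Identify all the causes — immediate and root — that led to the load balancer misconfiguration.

the checkout load balancer disk saturation, the ingestion pipeline crash, the load balancer crash, the primary DNS resolver connection pool exhaustion, the primary database disk saturation

Immediate causes of the load balancer misconfiguration: the primary database disk saturation, the checkout load balancer disk saturation, the load balancer crash.
Further upstream: the primary DNS resolver connection pool exhaustion, the ingestion pipeline crash.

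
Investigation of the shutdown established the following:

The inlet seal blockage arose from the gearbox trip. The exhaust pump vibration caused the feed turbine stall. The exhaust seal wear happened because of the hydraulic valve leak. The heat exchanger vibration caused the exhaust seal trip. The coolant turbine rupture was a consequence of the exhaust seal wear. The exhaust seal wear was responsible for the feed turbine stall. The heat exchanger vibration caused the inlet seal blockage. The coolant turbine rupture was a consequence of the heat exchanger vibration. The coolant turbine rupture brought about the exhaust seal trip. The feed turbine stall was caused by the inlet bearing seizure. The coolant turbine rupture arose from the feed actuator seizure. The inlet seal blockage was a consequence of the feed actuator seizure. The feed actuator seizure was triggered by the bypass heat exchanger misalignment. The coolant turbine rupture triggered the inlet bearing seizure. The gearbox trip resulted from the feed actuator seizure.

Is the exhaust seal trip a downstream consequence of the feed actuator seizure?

There is a causal chain: the feed actuator seizure → the coolant turbine rupture → the exhaust seal trip.

Yes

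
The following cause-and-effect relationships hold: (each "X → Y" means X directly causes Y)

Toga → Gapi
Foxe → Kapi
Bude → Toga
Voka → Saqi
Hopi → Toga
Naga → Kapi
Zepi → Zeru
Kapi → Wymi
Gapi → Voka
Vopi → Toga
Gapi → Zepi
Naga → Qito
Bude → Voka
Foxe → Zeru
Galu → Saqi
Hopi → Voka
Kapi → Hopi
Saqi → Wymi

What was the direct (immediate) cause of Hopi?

Upstream contributors include Naga, Foxe, but only Kapi feeds directly into Hopi.

Kapi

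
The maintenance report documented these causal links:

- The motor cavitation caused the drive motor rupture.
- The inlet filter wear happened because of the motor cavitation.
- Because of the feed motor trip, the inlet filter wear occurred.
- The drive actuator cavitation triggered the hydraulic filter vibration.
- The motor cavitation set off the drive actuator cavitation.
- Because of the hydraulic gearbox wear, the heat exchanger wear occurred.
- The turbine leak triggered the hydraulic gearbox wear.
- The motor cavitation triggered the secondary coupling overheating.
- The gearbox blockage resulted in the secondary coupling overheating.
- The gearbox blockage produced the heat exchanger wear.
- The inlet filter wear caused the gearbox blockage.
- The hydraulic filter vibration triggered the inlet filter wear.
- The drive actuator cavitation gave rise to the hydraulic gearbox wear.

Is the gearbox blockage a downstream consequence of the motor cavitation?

There is a causal chain: the motor cavitation → the inlet filter wear → the gearbox blockage.

Yes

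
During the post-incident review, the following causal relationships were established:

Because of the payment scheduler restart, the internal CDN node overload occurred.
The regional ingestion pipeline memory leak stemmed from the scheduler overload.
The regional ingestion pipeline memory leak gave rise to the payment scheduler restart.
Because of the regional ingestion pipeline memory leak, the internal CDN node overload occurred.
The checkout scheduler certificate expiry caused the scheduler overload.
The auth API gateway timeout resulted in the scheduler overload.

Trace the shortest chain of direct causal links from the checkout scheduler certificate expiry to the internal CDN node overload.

the checkout scheduler certificate expiry → the scheduler overload → the regional ingestion pipeline memory leak → the internal CDN node overload

the checkout scheduler certificate expiry → the scheduler overload
the scheduler overload → the regional ingestion pipeline memory leak
the regional ingestion pipeline memory leak → the internal CDN node overload
Length: 3 steps.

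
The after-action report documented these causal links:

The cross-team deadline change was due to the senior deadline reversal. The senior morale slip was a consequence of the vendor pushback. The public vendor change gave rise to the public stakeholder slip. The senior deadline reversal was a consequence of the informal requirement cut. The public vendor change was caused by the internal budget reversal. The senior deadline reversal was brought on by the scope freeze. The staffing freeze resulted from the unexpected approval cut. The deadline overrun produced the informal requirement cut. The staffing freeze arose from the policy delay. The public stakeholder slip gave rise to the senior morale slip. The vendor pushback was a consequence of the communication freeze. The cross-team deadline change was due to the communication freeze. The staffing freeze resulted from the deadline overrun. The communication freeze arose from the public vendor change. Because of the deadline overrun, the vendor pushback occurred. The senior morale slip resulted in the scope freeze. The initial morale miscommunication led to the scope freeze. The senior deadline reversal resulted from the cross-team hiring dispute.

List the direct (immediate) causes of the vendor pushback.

Upstream contributors include the internal budget reversal, the public vendor change, but only the communication freeze, the deadline overrun feed directly into the vendor pushback.

the communication freeze, the deadline overrun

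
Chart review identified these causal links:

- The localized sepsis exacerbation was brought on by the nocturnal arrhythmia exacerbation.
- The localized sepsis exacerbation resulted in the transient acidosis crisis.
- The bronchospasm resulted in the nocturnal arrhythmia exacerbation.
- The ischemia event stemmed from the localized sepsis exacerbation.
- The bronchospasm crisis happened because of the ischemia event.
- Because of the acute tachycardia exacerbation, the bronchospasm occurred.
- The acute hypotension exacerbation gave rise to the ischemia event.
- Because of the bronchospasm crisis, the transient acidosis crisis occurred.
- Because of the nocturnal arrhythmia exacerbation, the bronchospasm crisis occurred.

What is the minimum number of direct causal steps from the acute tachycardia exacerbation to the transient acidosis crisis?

4

Shortest chain: the acute tachycardia exacerbation → the bronchospasm → the nocturnal arrhythmia exacerbation → the localized sepsis exacerbation → the transient acidosis crisis.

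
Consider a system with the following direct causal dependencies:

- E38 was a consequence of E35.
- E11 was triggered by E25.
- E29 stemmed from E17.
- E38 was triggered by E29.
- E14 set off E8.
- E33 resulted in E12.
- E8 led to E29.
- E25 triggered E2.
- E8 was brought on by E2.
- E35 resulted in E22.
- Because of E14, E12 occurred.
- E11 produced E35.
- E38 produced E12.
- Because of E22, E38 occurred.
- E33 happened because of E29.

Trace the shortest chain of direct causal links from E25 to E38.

E25 → E11 → E35 → E38

E25 → E11
E11 → E35
E35 → E38
Length: 3 steps.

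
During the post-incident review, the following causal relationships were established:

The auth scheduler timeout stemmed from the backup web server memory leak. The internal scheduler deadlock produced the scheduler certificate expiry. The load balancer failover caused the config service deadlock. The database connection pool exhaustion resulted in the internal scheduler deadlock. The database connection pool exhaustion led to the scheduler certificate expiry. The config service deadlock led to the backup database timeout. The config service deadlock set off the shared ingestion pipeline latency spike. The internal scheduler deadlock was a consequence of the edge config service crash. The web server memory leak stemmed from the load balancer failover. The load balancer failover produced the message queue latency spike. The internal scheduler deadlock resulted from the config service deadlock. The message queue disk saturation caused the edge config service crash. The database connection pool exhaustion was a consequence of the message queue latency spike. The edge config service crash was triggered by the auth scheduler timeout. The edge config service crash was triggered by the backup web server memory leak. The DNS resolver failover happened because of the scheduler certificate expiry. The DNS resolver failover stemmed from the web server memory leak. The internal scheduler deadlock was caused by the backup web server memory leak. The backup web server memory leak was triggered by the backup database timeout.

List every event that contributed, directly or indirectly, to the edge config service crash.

Immediate causes of the edge config service crash: the backup web server memory leak, the auth scheduler timeout, the message queue disk saturation.
Further upstream: the load balancer failover, the config service deadlock, the backup database timeout.

the auth scheduler timeout, the backup database timeout, the backup web server memory leak, the config service deadlock, the load balancer failover, the message queue disk saturation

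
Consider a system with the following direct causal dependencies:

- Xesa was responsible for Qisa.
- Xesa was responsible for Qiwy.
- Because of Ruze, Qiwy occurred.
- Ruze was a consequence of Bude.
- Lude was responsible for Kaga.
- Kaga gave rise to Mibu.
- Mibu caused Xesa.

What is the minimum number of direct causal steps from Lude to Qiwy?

Shortest chain: Lude → Kaga → Mibu → Xesa → Qiwy.

4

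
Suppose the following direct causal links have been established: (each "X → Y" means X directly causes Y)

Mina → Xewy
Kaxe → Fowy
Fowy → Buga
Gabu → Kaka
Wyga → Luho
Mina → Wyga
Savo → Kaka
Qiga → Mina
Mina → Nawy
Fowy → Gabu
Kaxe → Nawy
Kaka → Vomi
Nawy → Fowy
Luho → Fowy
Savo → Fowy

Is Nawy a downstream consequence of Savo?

Savo leads to Fowy, Gabu, Buga, Kaka, Vomi; Nawy is not among them.

No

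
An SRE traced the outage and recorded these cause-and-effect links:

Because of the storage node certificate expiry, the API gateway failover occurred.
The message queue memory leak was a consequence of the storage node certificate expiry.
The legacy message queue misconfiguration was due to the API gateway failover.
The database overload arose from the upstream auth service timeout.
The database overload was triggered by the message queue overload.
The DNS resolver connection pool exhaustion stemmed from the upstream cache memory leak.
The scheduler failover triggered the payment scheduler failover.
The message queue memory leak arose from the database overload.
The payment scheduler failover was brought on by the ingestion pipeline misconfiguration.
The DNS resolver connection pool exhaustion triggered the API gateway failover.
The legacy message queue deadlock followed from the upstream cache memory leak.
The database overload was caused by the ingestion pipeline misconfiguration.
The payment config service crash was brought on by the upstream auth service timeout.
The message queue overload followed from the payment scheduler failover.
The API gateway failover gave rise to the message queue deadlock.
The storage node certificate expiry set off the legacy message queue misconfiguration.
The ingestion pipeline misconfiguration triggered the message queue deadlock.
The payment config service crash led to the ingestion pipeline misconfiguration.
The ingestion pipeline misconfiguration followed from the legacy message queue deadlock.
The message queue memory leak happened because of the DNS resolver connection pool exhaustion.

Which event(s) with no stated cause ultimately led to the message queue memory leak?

Tracing upstream from the message queue memory leak: the message queue memory leak ← the DNS resolver connection pool exhaustion ← the upstream cache memory leak.
A separate upstream branch: the message queue memory leak ← the database overload ← the upstream auth service timeout.
A separate upstream branch: the message queue memory leak ← the storage node certificate expiry.
A separate upstream branch: the message queue memory leak ← the database overload ← the message queue overload ← the payment scheduler failover ← the scheduler failover.
Each of those chain origins has no stated cause.

the scheduler failover, the storage node certificate expiry, the upstream auth service timeout, the upstream cache memory leak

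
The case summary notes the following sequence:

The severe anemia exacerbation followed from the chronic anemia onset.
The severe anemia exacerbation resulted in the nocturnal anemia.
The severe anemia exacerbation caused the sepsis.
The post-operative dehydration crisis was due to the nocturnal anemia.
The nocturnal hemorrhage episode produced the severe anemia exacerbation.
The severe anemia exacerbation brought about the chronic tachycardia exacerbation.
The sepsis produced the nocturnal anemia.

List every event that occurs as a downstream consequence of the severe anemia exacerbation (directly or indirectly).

the chronic tachycardia exacerbation, the nocturnal anemia, the post-operative dehydration crisis, the sepsis

Direct effects: the sepsis, the nocturnal anemia, the chronic tachycardia exacerbation.
2 steps out: the post-operative dehydration crisis.
Not reachable from it: the nocturnal hemorrhage episode, the chronic anemia onset.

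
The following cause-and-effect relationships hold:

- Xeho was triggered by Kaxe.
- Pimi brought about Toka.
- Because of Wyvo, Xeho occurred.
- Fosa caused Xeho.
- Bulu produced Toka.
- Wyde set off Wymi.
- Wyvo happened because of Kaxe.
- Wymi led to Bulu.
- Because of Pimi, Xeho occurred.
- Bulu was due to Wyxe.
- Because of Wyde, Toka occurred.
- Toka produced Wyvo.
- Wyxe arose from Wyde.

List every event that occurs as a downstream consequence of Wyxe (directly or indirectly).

Direct effects: Bulu.
2 steps out: Toka.
3 steps out: Wyvo.
4 steps out: Xeho.
Not reachable from it: Wyde, Pimi, Wymi, Fosa, Kaxe.

Bulu, Toka, Wyvo, Xeho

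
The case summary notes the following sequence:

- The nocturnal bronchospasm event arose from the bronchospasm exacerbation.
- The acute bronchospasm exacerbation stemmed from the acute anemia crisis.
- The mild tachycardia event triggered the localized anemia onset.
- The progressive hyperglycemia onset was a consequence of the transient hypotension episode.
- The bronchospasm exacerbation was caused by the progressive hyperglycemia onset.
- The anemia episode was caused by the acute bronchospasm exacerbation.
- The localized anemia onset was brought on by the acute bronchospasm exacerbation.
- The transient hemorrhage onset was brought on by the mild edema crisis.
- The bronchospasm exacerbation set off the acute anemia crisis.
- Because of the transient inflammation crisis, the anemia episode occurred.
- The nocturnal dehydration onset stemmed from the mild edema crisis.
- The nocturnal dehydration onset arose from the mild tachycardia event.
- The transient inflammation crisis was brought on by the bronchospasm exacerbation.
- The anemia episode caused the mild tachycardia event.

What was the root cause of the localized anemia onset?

Tracing upstream from the localized anemia onset: the localized anemia onset ← the acute bronchospasm exacerbation ← the acute anemia crisis ← the bronchospasm exacerbation ← the progressive hyperglycemia onset ← the transient hypotension episode.
The transient hypotension episode has no stated cause, so it is the root.

the transient hypotension episode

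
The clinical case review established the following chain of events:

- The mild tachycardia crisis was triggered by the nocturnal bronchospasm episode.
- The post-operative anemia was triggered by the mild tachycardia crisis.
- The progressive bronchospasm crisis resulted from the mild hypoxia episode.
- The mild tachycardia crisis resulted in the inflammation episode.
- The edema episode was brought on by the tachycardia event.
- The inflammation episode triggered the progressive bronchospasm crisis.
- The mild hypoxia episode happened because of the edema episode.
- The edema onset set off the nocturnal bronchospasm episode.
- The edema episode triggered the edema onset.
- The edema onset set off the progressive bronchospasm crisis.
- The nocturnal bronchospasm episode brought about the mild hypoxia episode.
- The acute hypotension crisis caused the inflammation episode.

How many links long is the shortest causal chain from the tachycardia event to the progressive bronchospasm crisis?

Shortest chain: the tachycardia event → the edema episode → the edema onset → the progressive bronchospasm crisis.

3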